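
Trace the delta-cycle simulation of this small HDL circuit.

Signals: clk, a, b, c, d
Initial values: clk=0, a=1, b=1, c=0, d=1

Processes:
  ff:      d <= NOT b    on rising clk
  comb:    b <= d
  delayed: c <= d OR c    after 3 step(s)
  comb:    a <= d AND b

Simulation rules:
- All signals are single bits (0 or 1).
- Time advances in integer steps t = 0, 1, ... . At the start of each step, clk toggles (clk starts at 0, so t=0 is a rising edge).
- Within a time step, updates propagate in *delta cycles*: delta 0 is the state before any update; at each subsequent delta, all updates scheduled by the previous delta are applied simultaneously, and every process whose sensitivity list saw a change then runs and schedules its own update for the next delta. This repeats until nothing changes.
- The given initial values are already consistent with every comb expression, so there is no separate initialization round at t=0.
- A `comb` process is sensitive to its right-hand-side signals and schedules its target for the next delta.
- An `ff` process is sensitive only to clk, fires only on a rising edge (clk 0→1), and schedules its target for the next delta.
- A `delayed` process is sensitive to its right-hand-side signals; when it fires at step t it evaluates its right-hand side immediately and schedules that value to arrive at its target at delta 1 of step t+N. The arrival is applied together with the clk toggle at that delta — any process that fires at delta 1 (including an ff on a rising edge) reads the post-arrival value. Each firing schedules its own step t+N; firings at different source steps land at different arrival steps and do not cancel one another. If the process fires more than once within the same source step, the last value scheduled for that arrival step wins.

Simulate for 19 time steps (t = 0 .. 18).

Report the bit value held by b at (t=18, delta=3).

[bits: b,d,a,c,clk]
t=0: Δ0=11100 Δ1=11101 Δ2=10101 Δ3=00001 | 3Δ
t=1: Δ0=00001 Δ1=00000 | 1Δ
t=2: Δ0=00000 Δ1=00001 Δ2=01001 Δ3=11001 Δ4=11101 | 4Δ
t=3: Δ0=11101 Δ1=11100 | 1Δ
t=4: Δ0=11100 Δ1=11101 Δ2=10101 Δ3=00001 | 3Δ
t=5: Δ0=00001 Δ1=00010 | 1Δ
t=6: Δ0=00010 Δ1=00011 Δ2=01011 Δ3=11011 Δ4=11111 | 4Δ
t=7: Δ0=11111 Δ1=11100 | 1Δ
t=8: Δ0=11100 Δ1=11111 Δ2=10111 Δ3=00011 | 3Δ
t=9: Δ0=00011 Δ1=00010 | 1Δ
t=10: Δ0=00010 Δ1=00011 Δ2=01011 Δ3=11011 Δ4=11111 | 4Δ
t=11: Δ0=11111 Δ1=11110 | 1Δ
t=12: Δ0=11110 Δ1=11111 Δ2=10111 Δ3=00011 | 3Δ
t=13: Δ0=00011 Δ1=00010 | 1Δ
t=14: Δ0=00010 Δ1=00011 Δ2=01011 Δ3=11011 Δ4=11111 | 4Δ
t=15: Δ0=11111 Δ1=11110 | 1Δ
t=16: Δ0=11110 Δ1=11111 Δ2=10111 Δ3=00011 | 3Δ
t=17: Δ0=00011 Δ1=00010 | 1Δ
t=18: Δ0=00010 Δ1=00011 Δ2=01011 Δ3=11011 Δ4=11111 | 4Δ

1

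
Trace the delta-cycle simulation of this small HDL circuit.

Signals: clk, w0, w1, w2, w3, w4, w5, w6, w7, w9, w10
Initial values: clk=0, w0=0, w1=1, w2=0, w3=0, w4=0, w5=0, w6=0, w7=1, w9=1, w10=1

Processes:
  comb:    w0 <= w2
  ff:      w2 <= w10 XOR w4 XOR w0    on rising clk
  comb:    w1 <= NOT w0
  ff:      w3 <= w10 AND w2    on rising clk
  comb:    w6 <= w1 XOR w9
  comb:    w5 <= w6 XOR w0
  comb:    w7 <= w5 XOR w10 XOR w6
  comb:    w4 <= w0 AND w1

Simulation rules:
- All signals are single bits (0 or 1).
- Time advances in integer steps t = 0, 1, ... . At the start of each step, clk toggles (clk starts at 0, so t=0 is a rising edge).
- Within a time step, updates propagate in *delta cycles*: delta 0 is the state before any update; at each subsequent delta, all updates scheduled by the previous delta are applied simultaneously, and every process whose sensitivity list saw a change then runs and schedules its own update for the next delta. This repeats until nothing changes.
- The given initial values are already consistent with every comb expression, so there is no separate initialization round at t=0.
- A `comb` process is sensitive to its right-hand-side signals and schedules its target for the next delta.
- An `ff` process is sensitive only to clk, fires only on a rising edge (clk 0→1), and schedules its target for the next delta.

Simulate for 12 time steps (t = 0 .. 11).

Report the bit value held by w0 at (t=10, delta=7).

0

t=0 Δ0: w9=1 w0=0 w2=0 w4=0 w10=1 w5=0 w7=1 w1=1 clk=0 w3=0 w6=0
  Δ1: clk:0→1
  Δ2: w2:0→1
  Δ3: w0:0→1
  Δ4: w4:0→1, w5:0→1, w1:1→0
  Δ5: w4:1→0, w7:1→0, w6:0→1
  Δ6: w5:1→0, w7:0→1
  Δ7: w7:1→0
  (7Δ to stable)
t=1 Δ0: w9=1 w0=1 w2=1 w4=0 w10=1 w5=0 w7=0 w1=0 clk=1 w3=0 w6=1
  Δ1: clk:1→0
  (1Δ to stable)
t=2 Δ0: w9=1 w0=1 w2=1 w4=0 w10=1 w5=0 w7=0 w1=0 clk=0 w3=0 w6=1
  Δ1: clk:0→1
  Δ2: w2:1→0, w3:0→1
  Δ3: w0:1→0
  Δ4: w5:0→1, w1:0→1
  Δ5: w7:0→1, w6:1→0
  Δ6: w5:1→0, w7:1→0
  Δ7: w7:0→1
  (7Δ to stable)
t=3 Δ0: w9=1 w0=0 w2=0 w4=0 w10=1 w5=0 w7=1 w1=1 clk=1 w3=1 w6=0
  Δ1: clk:1→0
  (1Δ to stable)
t=4 Δ0: w9=1 w0=0 w2=0 w4=0 w10=1 w5=0 w7=1 w1=1 clk=0 w3=1 w6=0
  Δ1: clk:0→1
  Δ2: w2:0→1, w3:1→0
  Δ3: w0:0→1
  Δ4: w4:0→1, w5:0→1, w1:1→0
  Δ5: w4:1→0, w7:1→0, w6:0→1
  Δ6: w5:1→0, w7:0→1
  Δ7: w7:1→0
  (7Δ to stable)
t=5 Δ0: w9=1 w0=1 w2=1 w4=0 w10=1 w5=0 w7=0 w1=0 clk=1 w3=0 w6=1
  Δ1: clk:1→0
  (1Δ to stable)
t=6 Δ0: w9=1 w0=1 w2=1 w4=0 w10=1 w5=0 w7=0 w1=0 clk=0 w3=0 w6=1
  Δ1: clk:0→1
  Δ2: w2:1→0, w3:0→1
  Δ3: w0:1→0
  Δ4: w5:0→1, w1:0→1
  Δ5: w7:0→1, w6:1→0
  Δ6: w5:1→0, w7:1→0
  Δ7: w7:0→1
  (7Δ to stable)
t=7 Δ0: w9=1 w0=0 w2=0 w4=0 w10=1 w5=0 w7=1 w1=1 clk=1 w3=1 w6=0
  Δ1: clk:1→0
  (1Δ to stable)
t=8 Δ0: w9=1 w0=0 w2=0 w4=0 w10=1 w5=0 w7=1 w1=1 clk=0 w3=1 w6=0
  Δ1: clk:0→1
  Δ2: w2:0→1, w3:1→0
  Δ3: w0:0→1
  Δ4: w4:0→1, w5:0→1, w1:1→0
  Δ5: w4:1→0, w7:1→0, w6:0→1
  Δ6: w5:1→0, w7:0→1
  Δ7: w7:1→0
  (7Δ to stable)
t=9 Δ0: w9=1 w0=1 w2=1 w4=0 w10=1 w5=0 w7=0 w1=0 clk=1 w3=0 w6=1
  Δ1: clk:1→0
  (1Δ to stable)
t=10 Δ0: w9=1 w0=1 w2=1 w4=0 w10=1 w5=0 w7=0 w1=0 clk=0 w3=0 w6=1
  Δ1: clk:0→1
  Δ2: w2:1→0, w3:0→1
  Δ3: w0:1→0
  Δ4: w5:0→1, w1:0→1
  Δ5: w7:0→1, w6:1→0
  Δ6: w5:1→0, w7:1→0
  Δ7: w7:0→1
  (7Δ to stable)
t=11 Δ0: w9=1 w0=0 w2=0 w4=0 w10=1 w5=0 w7=1 w1=1 clk=1 w3=1 w6=0
  Δ1: clk:1→0
  (1Δ to stable)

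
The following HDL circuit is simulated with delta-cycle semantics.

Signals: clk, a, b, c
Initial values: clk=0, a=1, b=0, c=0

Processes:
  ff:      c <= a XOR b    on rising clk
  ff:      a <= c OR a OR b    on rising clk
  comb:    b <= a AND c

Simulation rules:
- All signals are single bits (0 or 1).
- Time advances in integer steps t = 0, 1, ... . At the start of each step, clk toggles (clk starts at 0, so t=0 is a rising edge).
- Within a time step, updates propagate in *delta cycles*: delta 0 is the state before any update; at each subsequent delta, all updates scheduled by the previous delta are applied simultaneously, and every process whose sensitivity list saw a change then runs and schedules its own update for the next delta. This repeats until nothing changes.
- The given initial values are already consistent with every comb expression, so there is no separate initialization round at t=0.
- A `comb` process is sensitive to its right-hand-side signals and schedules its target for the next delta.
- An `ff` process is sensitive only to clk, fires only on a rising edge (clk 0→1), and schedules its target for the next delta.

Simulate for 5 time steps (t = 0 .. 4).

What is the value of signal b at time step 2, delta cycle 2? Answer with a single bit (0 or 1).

1

t=0 Δ0: c=0 clk=0 a=1 b=0
  Δ1: clk:0→1
  Δ2: c:0→1
  Δ3: b:0→1
  (3Δ to stable)
t=1 Δ0: c=1 clk=1 a=1 b=1
  Δ1: clk:1→0
  (1Δ to stable)
t=2 Δ0: c=1 clk=0 a=1 b=1
  Δ1: clk:0→1
  Δ2: c:1→0
  Δ3: b:1→0
  (3Δ to stable)
t=3 Δ0: c=0 clk=1 a=1 b=0
  Δ1: clk:1→0
  (1Δ to stable)
t=4 Δ0: c=0 clk=0 a=1 b=0
  Δ1: clk:0→1
  Δ2: c:0→1
  Δ3: b:0→1
  (3Δ to stable)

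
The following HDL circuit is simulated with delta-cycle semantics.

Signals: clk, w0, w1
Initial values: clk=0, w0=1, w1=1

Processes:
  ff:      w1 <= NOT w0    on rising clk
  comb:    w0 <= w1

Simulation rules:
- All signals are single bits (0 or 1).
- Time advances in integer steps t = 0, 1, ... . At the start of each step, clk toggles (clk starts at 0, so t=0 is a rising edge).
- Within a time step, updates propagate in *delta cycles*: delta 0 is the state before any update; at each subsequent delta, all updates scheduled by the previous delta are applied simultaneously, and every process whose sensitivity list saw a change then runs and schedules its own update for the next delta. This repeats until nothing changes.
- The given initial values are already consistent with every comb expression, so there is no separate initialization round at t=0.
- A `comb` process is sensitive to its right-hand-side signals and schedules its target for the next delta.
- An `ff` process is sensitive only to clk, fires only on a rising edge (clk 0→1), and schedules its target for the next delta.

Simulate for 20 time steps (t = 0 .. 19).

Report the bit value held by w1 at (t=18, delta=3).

1

[bits: w0,clk,w1]
t=0: Δ0=101 Δ1=111 Δ2=110 Δ3=010 | 3Δ
t=1: Δ0=010 Δ1=000 | 1Δ
t=2: Δ0=000 Δ1=010 Δ2=011 Δ3=111 | 3Δ
t=3: Δ0=111 Δ1=101 | 1Δ
t=4: Δ0=101 Δ1=111 Δ2=110 Δ3=010 | 3Δ
t=5: Δ0=010 Δ1=000 | 1Δ
t=6: Δ0=000 Δ1=010 Δ2=011 Δ3=111 | 3Δ
t=7: Δ0=111 Δ1=101 | 1Δ
t=8: Δ0=101 Δ1=111 Δ2=110 Δ3=010 | 3Δ
t=9: Δ0=010 Δ1=000 | 1Δ
t=10: Δ0=000 Δ1=010 Δ2=011 Δ3=111 | 3Δ
t=11: Δ0=111 Δ1=101 | 1Δ
t=12: Δ0=101 Δ1=111 Δ2=110 Δ3=010 | 3Δ
t=13: Δ0=010 Δ1=000 | 1Δ
t=14: Δ0=000 Δ1=010 Δ2=011 Δ3=111 | 3Δ
t=15: Δ0=111 Δ1=101 | 1Δ
t=16: Δ0=101 Δ1=111 Δ2=110 Δ3=010 | 3Δ
t=17: Δ0=010 Δ1=000 | 1Δ
t=18: Δ0=000 Δ1=010 Δ2=011 Δ3=111 | 3Δ
t=19: Δ0=111 Δ1=101 | 1Δ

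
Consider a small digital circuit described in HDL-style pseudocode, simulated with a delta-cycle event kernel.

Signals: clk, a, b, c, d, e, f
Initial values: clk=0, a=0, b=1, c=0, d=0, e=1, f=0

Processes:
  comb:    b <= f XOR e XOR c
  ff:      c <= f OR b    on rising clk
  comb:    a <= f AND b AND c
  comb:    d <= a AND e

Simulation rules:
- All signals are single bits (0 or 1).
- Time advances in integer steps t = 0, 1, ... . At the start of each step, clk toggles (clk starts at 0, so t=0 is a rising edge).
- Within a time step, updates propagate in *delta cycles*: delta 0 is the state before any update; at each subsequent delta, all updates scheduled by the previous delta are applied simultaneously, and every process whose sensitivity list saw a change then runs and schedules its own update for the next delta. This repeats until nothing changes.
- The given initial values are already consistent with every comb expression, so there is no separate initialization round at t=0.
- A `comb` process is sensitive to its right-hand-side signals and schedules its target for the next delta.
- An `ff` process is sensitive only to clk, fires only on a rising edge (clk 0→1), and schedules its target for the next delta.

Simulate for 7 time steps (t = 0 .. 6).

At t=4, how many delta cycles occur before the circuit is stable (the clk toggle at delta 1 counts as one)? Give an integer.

3

[bits: f,clk,e,a,c,d,b]
t=0: Δ0=0010001 Δ1=0110001 Δ2=0110101 Δ3=0110100 | 3Δ
t=1: Δ0=0110100 Δ1=0010100 | 1Δ
t=2: Δ0=0010100 Δ1=0110100 Δ2=0110000 Δ3=0110001 | 3Δ
t=3: Δ0=0110001 Δ1=0010001 | 1Δ
t=4: Δ0=0010001 Δ1=0110001 Δ2=0110101 Δ3=0110100 | 3Δ
t=5: Δ0=0110100 Δ1=0010100 | 1Δ
t=6: Δ0=0010100 Δ1=0110100 Δ2=0110000 Δ3=0110001 | 3Δ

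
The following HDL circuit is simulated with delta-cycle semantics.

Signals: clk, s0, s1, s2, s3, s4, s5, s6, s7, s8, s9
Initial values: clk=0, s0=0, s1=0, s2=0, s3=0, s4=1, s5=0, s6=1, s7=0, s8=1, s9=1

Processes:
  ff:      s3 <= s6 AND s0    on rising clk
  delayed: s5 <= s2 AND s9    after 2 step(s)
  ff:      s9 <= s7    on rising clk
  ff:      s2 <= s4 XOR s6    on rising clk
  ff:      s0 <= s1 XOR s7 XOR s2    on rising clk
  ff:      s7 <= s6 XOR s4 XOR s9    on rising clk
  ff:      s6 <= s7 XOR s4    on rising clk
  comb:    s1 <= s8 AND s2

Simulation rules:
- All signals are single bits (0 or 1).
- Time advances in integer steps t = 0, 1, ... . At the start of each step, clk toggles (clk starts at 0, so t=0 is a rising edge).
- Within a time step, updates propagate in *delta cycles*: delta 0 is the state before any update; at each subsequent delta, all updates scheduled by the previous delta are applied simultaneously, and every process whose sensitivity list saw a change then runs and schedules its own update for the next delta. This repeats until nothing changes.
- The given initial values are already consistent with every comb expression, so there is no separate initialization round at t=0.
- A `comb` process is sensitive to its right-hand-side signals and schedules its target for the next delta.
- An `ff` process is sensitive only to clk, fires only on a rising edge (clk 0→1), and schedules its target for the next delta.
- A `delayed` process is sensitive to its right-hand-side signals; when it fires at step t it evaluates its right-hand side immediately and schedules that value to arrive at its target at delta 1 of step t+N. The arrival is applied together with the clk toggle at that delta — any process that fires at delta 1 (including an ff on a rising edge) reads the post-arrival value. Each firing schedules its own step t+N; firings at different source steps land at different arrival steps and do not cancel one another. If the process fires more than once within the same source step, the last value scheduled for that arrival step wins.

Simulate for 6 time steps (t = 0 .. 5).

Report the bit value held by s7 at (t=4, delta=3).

[bits: s1,clk,s3,s4,s2,s6,s9,s7,s8,s0,s5]
t=0: Δ0=00010110100 Δ1=01010110100 Δ2=01010101100 | 2Δ
t=1: Δ0=01010101100 Δ1=00010101100 | 1Δ
t=2: Δ0=00010101100 Δ1=01010101100 Δ2=01010010110 | 2Δ
t=3: Δ0=01010010110 Δ1=00010010110 | 1Δ
t=4: Δ0=00010010110 Δ1=01010010110 Δ2=01011100100 Δ3=11011100100 | 3Δ
t=5: Δ0=11011100100 Δ1=10011100100 | 1Δ

0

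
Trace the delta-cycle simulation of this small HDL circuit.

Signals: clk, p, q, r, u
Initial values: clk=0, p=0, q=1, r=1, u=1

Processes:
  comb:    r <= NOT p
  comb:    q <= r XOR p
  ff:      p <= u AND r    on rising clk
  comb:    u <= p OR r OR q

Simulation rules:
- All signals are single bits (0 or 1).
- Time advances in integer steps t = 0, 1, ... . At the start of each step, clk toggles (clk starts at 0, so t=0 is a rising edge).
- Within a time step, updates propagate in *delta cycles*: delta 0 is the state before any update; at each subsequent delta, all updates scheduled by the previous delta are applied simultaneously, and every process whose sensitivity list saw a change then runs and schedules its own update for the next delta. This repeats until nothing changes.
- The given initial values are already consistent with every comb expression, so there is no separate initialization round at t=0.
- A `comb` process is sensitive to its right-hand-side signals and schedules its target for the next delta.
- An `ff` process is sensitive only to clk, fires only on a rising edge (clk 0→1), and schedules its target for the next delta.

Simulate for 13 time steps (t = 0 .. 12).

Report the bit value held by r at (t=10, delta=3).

t=0 Δ0: q=1 u=1 p=0 clk=0 r=1
  Δ1: clk:0→1
  Δ2: p:0→1
  Δ3: q:1→0, r:1→0
  Δ4: q:0→1
  (4Δ to stable)
t=1 Δ0: q=1 u=1 p=1 clk=1 r=0
  Δ1: clk:1→0
  (1Δ to stable)
t=2 Δ0: q=1 u=1 p=1 clk=0 r=0
  Δ1: clk:0→1
  Δ2: p:1→0
  Δ3: q:1→0, r:0→1
  Δ4: q:0→1
  (4Δ to stable)
t=3 Δ0: q=1 u=1 p=0 clk=1 r=1
  Δ1: clk:1→0
  (1Δ to stable)
t=4 Δ0: q=1 u=1 p=0 clk=0 r=1
  Δ1: clk:0→1
  Δ2: p:0→1
  Δ3: q:1→0, r:1→0
  Δ4: q:0→1
  (4Δ to stable)
t=5 Δ0: q=1 u=1 p=1 clk=1 r=0
  Δ1: clk:1→0
  (1Δ to stable)
t=6 Δ0: q=1 u=1 p=1 clk=0 r=0
  Δ1: clk:0→1
  Δ2: p:1→0
  Δ3: q:1→0, r:0→1
  Δ4: q:0→1
  (4Δ to stable)
t=7 Δ0: q=1 u=1 p=0 clk=1 r=1
  Δ1: clk:1→0
  (1Δ to stable)
t=8 Δ0: q=1 u=1 p=0 clk=0 r=1
  Δ1: clk:0→1
  Δ2: p:0→1
  Δ3: q:1→0, r:1→0
  Δ4: q:0→1
  (4Δ to stable)
t=9 Δ0: q=1 u=1 p=1 clk=1 r=0
  Δ1: clk:1→0
  (1Δ to stable)
t=10 Δ0: q=1 u=1 p=1 clk=0 r=0
  Δ1: clk:0→1
  Δ2: p:1→0
  Δ3: q:1→0, r:0→1
  Δ4: q:0→1
  (4Δ to stable)
t=11 Δ0: q=1 u=1 p=0 clk=1 r=1
  Δ1: clk:1→0
  (1Δ to stable)
t=12 Δ0: q=1 u=1 p=0 clk=0 r=1
  Δ1: clk:0→1
  Δ2: p:0→1
  Δ3: q:1→0, r:1→0
  Δ4: q:0→1
  (4Δ to stable)

1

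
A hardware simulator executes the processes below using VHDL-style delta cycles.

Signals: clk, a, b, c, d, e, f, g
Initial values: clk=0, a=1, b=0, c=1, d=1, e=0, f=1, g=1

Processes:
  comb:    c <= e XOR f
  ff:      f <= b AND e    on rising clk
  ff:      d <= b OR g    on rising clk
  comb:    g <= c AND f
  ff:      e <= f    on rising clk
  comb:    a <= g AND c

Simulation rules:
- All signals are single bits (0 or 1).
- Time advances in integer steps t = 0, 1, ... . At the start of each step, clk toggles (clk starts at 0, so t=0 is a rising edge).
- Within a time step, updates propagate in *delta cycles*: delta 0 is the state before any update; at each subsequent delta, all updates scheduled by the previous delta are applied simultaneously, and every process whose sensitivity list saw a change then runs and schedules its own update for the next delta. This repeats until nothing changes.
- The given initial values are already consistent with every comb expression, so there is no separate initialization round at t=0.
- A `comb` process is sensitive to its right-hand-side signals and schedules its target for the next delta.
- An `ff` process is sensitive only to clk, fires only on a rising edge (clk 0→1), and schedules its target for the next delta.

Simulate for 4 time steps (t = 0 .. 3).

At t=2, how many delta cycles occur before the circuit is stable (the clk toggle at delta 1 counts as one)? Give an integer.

t=0 Δ0: clk=0 c=1 b=0 d=1 g=1 a=1 e=0 f=1
  Δ1: clk:0→1
  Δ2: e:0→1, f:1→0
  Δ3: g:1→0
  Δ4: a:1→0
  (4Δ to stable)
t=1 Δ0: clk=1 c=1 b=0 d=1 g=0 a=0 e=1 f=0
  Δ1: clk:1→0
  (1Δ to stable)
t=2 Δ0: clk=0 c=1 b=0 d=1 g=0 a=0 e=1 f=0
  Δ1: clk:0→1
  Δ2: d:1→0, e:1→0
  Δ3: c:1→0
  (3Δ to stable)
t=3 Δ0: clk=1 c=0 b=0 d=0 g=0 a=0 e=0 f=0
  Δ1: clk:1→0
  (1Δ to stable)

3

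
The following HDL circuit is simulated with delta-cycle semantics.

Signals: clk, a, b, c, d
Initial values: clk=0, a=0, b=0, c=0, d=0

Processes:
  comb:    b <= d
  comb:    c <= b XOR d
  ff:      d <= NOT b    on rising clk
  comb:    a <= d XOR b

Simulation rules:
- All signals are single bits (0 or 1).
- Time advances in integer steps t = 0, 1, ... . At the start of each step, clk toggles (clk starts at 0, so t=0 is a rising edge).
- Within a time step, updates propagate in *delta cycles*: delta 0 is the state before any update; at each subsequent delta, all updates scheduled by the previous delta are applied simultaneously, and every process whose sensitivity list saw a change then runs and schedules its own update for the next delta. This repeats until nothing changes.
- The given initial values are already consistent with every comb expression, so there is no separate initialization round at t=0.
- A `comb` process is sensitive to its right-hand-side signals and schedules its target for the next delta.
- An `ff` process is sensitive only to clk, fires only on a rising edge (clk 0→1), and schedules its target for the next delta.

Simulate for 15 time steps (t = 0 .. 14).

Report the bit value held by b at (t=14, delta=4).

t=0 Δ0: clk=0 a=0 b=0 c=0 d=0
  Δ1: clk:0→1
  Δ2: d:0→1
  Δ3: a:0→1, b:0→1, c:0→1
  Δ4: a:1→0, c:1→0
  (4Δ to stable)
t=1 Δ0: clk=1 a=0 b=1 c=0 d=1
  Δ1: clk:1→0
  (1Δ to stable)
t=2 Δ0: clk=0 a=0 b=1 c=0 d=1
  Δ1: clk:0→1
  Δ2: d:1→0
  Δ3: a:0→1, b:1→0, c:0→1
  Δ4: a:1→0, c:1→0
  (4Δ to stable)
t=3 Δ0: clk=1 a=0 b=0 c=0 d=0
  Δ1: clk:1→0
  (1Δ to stable)
t=4 Δ0: clk=0 a=0 b=0 c=0 d=0
  Δ1: clk:0→1
  Δ2: d:0→1
  Δ3: a:0→1, b:0→1, c:0→1
  Δ4: a:1→0, c:1→0
  (4Δ to stable)
t=5 Δ0: clk=1 a=0 b=1 c=0 d=1
  Δ1: clk:1→0
  (1Δ to stable)
t=6 Δ0: clk=0 a=0 b=1 c=0 d=1
  Δ1: clk:0→1
  Δ2: d:1→0
  Δ3: a:0→1, b:1→0, c:0→1
  Δ4: a:1→0, c:1→0
  (4Δ to stable)
t=7 Δ0: clk=1 a=0 b=0 c=0 d=0
  Δ1: clk:1→0
  (1Δ to stable)
t=8 Δ0: clk=0 a=0 b=0 c=0 d=0
  Δ1: clk:0→1
  Δ2: d:0→1
  Δ3: a:0→1, b:0→1, c:0→1
  Δ4: a:1→0, c:1→0
  (4Δ to stable)
t=9 Δ0: clk=1 a=0 b=1 c=0 d=1
  Δ1: clk:1→0
  (1Δ to stable)
t=10 Δ0: clk=0 a=0 b=1 c=0 d=1
  Δ1: clk:0→1
  Δ2: d:1→0
  Δ3: a:0→1, b:1→0, c:0→1
  Δ4: a:1→0, c:1→0
  (4Δ to stable)
t=11 Δ0: clk=1 a=0 b=0 c=0 d=0
  Δ1: clk:1→0
  (1Δ to stable)
t=12 Δ0: clk=0 a=0 b=0 c=0 d=0
  Δ1: clk:0→1
  Δ2: d:0→1
  Δ3: a:0→1, b:0→1, c:0→1
  Δ4: a:1→0, c:1→0
  (4Δ to stable)
t=13 Δ0: clk=1 a=0 b=1 c=0 d=1
  Δ1: clk:1→0
  (1Δ to stable)
t=14 Δ0: clk=0 a=0 b=1 c=0 d=1
  Δ1: clk:0→1
  Δ2: d:1→0
  Δ3: a:0→1, b:1→0, c:0→1
  Δ4: a:1→0, c:1→0
  (4Δ to stable)

0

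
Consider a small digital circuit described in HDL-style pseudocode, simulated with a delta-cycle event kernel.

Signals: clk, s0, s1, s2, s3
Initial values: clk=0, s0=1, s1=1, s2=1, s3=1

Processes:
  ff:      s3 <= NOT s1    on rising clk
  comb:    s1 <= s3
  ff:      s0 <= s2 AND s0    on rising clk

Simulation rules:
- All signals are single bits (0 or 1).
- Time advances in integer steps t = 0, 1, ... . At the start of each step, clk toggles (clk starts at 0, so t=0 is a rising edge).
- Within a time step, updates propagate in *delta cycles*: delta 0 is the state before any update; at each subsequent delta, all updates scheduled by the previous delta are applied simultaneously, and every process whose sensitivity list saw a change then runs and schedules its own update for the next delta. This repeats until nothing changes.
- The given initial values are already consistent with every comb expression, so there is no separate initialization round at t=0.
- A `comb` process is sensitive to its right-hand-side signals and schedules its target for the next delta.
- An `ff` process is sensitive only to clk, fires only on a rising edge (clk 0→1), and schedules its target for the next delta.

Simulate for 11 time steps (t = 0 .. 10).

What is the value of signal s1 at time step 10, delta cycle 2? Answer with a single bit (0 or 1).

0

[bits: s2,clk,s0,s1,s3]
t=0: Δ0=10111 Δ1=11111 Δ2=11110 Δ3=11100 | 3Δ
t=1: Δ0=11100 Δ1=10100 | 1Δ
t=2: Δ0=10100 Δ1=11100 Δ2=11101 Δ3=11111 | 3Δ
t=3: Δ0=11111 Δ1=10111 | 1Δ
t=4: Δ0=10111 Δ1=11111 Δ2=11110 Δ3=11100 | 3Δ
t=5: Δ0=11100 Δ1=10100 | 1Δ
t=6: Δ0=10100 Δ1=11100 Δ2=11101 Δ3=11111 | 3Δ
t=7: Δ0=11111 Δ1=10111 | 1Δ
t=8: Δ0=10111 Δ1=11111 Δ2=11110 Δ3=11100 | 3Δ
t=9: Δ0=11100 Δ1=10100 | 1Δ
t=10: Δ0=10100 Δ1=11100 Δ2=11101 Δ3=11111 | 3Δ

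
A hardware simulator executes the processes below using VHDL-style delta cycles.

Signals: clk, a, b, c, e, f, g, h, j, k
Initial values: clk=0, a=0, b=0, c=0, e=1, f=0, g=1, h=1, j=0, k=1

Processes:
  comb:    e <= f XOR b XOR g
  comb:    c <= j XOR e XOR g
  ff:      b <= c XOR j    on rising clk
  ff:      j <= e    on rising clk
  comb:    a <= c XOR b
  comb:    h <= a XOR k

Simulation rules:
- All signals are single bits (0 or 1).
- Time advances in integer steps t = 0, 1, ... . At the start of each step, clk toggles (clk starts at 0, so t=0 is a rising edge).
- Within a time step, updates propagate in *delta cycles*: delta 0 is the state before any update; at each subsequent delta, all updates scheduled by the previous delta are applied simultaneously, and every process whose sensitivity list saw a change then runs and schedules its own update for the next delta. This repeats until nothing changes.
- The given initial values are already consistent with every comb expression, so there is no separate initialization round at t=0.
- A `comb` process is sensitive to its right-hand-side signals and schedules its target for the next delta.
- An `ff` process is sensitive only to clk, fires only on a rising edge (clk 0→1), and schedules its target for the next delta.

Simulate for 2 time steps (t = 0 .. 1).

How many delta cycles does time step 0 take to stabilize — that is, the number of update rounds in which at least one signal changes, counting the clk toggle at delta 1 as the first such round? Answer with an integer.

t0.Δ0 b=0 e=1 k=1 j=0 h=1 f=0 c=0 g=1 clk=0 a=0
t0.Δ1 b=0 e=1 k=1 j=0 h=1 f=0 c=0 g=1 clk=1 a=0
t0.Δ2 b=0 e=1 k=1 j=1 h=1 f=0 c=0 g=1 clk=1 a=0
t0.Δ3 b=0 e=1 k=1 j=1 h=1 f=0 c=1 g=1 clk=1 a=0
t0.Δ4 b=0 e=1 k=1 j=1 h=1 f=0 c=1 g=1 clk=1 a=1
t0.Δ5 b=0 e=1 k=1 j=1 h=0 f=0 c=1 g=1 clk=1 a=1
t1.Δ0 b=0 e=1 k=1 j=1 h=0 f=0 c=1 g=1 clk=1 a=1
t1.Δ1 b=0 e=1 k=1 j=1 h=0 f=0 c=1 g=1 clk=0 a=1

5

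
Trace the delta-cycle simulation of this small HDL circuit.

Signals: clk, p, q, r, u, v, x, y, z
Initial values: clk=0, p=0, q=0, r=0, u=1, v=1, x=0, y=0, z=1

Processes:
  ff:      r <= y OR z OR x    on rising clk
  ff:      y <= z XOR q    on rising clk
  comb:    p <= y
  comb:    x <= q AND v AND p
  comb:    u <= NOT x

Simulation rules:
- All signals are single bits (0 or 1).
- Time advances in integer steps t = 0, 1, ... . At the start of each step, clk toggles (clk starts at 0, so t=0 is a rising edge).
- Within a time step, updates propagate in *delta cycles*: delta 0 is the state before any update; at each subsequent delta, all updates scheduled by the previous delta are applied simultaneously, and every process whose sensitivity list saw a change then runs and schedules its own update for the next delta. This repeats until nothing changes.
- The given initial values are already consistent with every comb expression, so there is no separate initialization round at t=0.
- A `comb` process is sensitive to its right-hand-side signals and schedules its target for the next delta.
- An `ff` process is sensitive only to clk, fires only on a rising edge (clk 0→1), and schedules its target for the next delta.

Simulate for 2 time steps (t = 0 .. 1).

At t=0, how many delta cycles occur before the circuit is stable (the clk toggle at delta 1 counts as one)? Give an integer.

3

t0.Δ0 z=1 y=0 q=0 v=1 x=0 clk=0 r=0 u=1 p=0
t0.Δ1 z=1 y=0 q=0 v=1 x=0 clk=1 r=0 u=1 p=0
t0.Δ2 z=1 y=1 q=0 v=1 x=0 clk=1 r=1 u=1 p=0
t0.Δ3 z=1 y=1 q=0 v=1 x=0 clk=1 r=1 u=1 p=1
t1.Δ0 z=1 y=1 q=0 v=1 x=0 clk=1 r=1 u=1 p=1
t1.Δ1 z=1 y=1 q=0 v=1 x=0 clk=0 r=1 u=1 p=1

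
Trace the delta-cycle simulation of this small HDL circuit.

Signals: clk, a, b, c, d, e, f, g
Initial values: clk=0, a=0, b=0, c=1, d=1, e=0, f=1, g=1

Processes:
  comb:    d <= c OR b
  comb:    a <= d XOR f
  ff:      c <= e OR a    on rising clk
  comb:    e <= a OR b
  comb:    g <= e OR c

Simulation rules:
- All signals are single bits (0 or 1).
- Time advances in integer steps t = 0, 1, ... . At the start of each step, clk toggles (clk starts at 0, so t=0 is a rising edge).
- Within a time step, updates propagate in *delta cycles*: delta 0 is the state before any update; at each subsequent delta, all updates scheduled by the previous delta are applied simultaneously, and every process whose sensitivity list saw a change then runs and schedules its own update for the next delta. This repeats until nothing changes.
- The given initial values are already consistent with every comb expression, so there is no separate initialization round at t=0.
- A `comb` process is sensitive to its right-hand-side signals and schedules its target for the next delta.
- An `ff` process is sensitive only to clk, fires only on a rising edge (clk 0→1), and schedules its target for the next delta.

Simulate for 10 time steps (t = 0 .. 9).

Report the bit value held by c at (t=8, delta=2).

0

t=0 Δ0: d=1 g=1 e=0 a=0 c=1 b=0 clk=0 f=1
  Δ1: clk:0→1
  Δ2: c:1→0
  Δ3: d:1→0, g:1→0
  Δ4: a:0→1
  Δ5: e:0→1
  Δ6: g:0→1
  (6Δ to stable)
t=1 Δ0: d=0 g=1 e=1 a=1 c=0 b=0 clk=1 f=1
  Δ1: clk:1→0
  (1Δ to stable)
t=2 Δ0: d=0 g=1 e=1 a=1 c=0 b=0 clk=0 f=1
  Δ1: clk:0→1
  Δ2: c:0→1
  Δ3: d:0→1
  Δ4: a:1→0
  Δ5: e:1→0
  (5Δ to stable)
t=3 Δ0: d=1 g=1 e=0 a=0 c=1 b=0 clk=1 f=1
  Δ1: clk:1→0
  (1Δ to stable)
t=4 Δ0: d=1 g=1 e=0 a=0 c=1 b=0 clk=0 f=1
  Δ1: clk:0→1
  Δ2: c:1→0
  Δ3: d:1→0, g:1→0
  Δ4: a:0→1
  Δ5: e:0→1
  Δ6: g:0→1
  (6Δ to stable)
t=5 Δ0: d=0 g=1 e=1 a=1 c=0 b=0 clk=1 f=1
  Δ1: clk:1→0
  (1Δ to stable)
t=6 Δ0: d=0 g=1 e=1 a=1 c=0 b=0 clk=0 f=1
  Δ1: clk:0→1
  Δ2: c:0→1
  Δ3: d:0→1
  Δ4: a:1→0
  Δ5: e:1→0
  (5Δ to stable)
t=7 Δ0: d=1 g=1 e=0 a=0 c=1 b=0 clk=1 f=1
  Δ1: clk:1→0
  (1Δ to stable)
t=8 Δ0: d=1 g=1 e=0 a=0 c=1 b=0 clk=0 f=1
  Δ1: clk:0→1
  Δ2: c:1→0
  Δ3: d:1→0, g:1→0
  Δ4: a:0→1
  Δ5: e:0→1
  Δ6: g:0→1
  (6Δ to stable)
t=9 Δ0: d=0 g=1 e=1 a=1 c=0 b=0 clk=1 f=1
  Δ1: clk:1→0
  (1Δ to stable)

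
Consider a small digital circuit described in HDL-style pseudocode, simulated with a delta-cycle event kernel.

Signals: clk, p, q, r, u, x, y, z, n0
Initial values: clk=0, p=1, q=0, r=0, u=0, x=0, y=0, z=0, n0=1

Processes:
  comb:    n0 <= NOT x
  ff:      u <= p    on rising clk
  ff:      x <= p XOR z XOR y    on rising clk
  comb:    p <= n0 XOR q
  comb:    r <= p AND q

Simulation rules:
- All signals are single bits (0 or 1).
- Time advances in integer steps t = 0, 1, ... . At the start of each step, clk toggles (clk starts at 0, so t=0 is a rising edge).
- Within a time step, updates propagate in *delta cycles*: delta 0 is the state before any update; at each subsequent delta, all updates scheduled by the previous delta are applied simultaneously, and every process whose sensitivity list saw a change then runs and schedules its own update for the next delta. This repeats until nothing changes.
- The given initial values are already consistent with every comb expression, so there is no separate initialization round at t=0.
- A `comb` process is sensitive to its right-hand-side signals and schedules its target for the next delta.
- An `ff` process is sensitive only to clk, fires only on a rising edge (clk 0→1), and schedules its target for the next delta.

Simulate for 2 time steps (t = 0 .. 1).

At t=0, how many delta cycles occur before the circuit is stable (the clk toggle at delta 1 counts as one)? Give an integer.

4

t=0 Δ0: u=0 n0=1 r=0 x=0 y=0 p=1 z=0 clk=0 q=0
  Δ1: clk:0→1
  Δ2: u:0→1, x:0→1
  Δ3: n0:1→0
  Δ4: p:1→0
  (4Δ to stable)
t=1 Δ0: u=1 n0=0 r=0 x=1 y=0 p=0 z=0 clk=1 q=0
  Δ1: clk:1→0
  (1Δ to stable)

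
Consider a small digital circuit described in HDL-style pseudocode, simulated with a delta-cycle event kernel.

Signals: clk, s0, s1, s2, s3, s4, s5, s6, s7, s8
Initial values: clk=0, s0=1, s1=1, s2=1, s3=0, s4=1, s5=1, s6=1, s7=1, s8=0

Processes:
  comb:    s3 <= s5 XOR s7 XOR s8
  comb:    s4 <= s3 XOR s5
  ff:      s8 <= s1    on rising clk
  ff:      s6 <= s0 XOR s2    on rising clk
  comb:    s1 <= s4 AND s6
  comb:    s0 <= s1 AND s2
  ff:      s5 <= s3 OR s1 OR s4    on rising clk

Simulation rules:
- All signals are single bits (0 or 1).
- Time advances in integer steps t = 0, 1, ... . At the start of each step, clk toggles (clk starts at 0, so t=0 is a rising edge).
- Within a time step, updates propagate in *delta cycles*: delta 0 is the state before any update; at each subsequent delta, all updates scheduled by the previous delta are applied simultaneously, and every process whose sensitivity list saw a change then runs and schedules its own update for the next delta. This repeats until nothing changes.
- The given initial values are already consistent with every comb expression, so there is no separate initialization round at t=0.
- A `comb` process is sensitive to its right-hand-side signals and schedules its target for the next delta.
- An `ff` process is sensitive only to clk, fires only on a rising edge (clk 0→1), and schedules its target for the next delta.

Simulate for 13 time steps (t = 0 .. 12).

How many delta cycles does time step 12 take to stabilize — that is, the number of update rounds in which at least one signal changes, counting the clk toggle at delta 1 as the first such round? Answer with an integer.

4

t0.Δ0 s7=1 s4=1 s5=1 s1=1 s2=1 s0=1 s6=1 clk=0 s8=0 s3=0
t0.Δ1 s7=1 s4=1 s5=1 s1=1 s2=1 s0=1 s6=1 clk=1 s8=0 s3=0
t0.Δ2 s7=1 s4=1 s5=1 s1=1 s2=1 s0=1 s6=0 clk=1 s8=1 s3=0
t0.Δ3 s7=1 s4=1 s5=1 s1=0 s2=1 s0=1 s6=0 clk=1 s8=1 s3=1
t0.Δ4 s7=1 s4=0 s5=1 s1=0 s2=1 s0=0 s6=0 clk=1 s8=1 s3=1
t1.Δ0 s7=1 s4=0 s5=1 s1=0 s2=1 s0=0 s6=0 clk=1 s8=1 s3=1
t1.Δ1 s7=1 s4=0 s5=1 s1=0 s2=1 s0=0 s6=0 clk=0 s8=1 s3=1
t2.Δ0 s7=1 s4=0 s5=1 s1=0 s2=1 s0=0 s6=0 clk=0 s8=1 s3=1
t2.Δ1 s7=1 s4=0 s5=1 s1=0 s2=1 s0=0 s6=0 clk=1 s8=1 s3=1
t2.Δ2 s7=1 s4=0 s5=1 s1=0 s2=1 s0=0 s6=1 clk=1 s8=0 s3=1
t2.Δ3 s7=1 s4=0 s5=1 s1=0 s2=1 s0=0 s6=1 clk=1 s8=0 s3=0
t2.Δ4 s7=1 s4=1 s5=1 s1=0 s2=1 s0=0 s6=1 clk=1 s8=0 s3=0
t2.Δ5 s7=1 s4=1 s5=1 s1=1 s2=1 s0=0 s6=1 clk=1 s8=0 s3=0
t2.Δ6 s7=1 s4=1 s5=1 s1=1 s2=1 s0=1 s6=1 clk=1 s8=0 s3=0
t3.Δ0 s7=1 s4=1 s5=1 s1=1 s2=1 s0=1 s6=1 clk=1 s8=0 s3=0
t3.Δ1 s7=1 s4=1 s5=1 s1=1 s2=1 s0=1 s6=1 clk=0 s8=0 s3=0
t4.Δ0 s7=1 s4=1 s5=1 s1=1 s2=1 s0=1 s6=1 clk=0 s8=0 s3=0
t4.Δ1 s7=1 s4=1 s5=1 s1=1 s2=1 s0=1 s6=1 clk=1 s8=0 s3=0
t4.Δ2 s7=1 s4=1 s5=1 s1=1 s2=1 s0=1 s6=0 clk=1 s8=1 s3=0
t4.Δ3 s7=1 s4=1 s5=1 s1=0 s2=1 s0=1 s6=0 clk=1 s8=1 s3=1
t4.Δ4 s7=1 s4=0 s5=1 s1=0 s2=1 s0=0 s6=0 clk=1 s8=1 s3=1
t5.Δ0 s7=1 s4=0 s5=1 s1=0 s2=1 s0=0 s6=0 clk=1 s8=1 s3=1
t5.Δ1 s7=1 s4=0 s5=1 s1=0 s2=1 s0=0 s6=0 clk=0 s8=1 s3=1
t6.Δ0 s7=1 s4=0 s5=1 s1=0 s2=1 s0=0 s6=0 clk=0 s8=1 s3=1
t6.Δ1 s7=1 s4=0 s5=1 s1=0 s2=1 s0=0 s6=0 clk=1 s8=1 s3=1
t6.Δ2 s7=1 s4=0 s5=1 s1=0 s2=1 s0=0 s6=1 clk=1 s8=0 s3=1
t6.Δ3 s7=1 s4=0 s5=1 s1=0 s2=1 s0=0 s6=1 clk=1 s8=0 s3=0
t6.Δ4 s7=1 s4=1 s5=1 s1=0 s2=1 s0=0 s6=1 clk=1 s8=0 s3=0
t6.Δ5 s7=1 s4=1 s5=1 s1=1 s2=1 s0=0 s6=1 clk=1 s8=0 s3=0
t6.Δ6 s7=1 s4=1 s5=1 s1=1 s2=1 s0=1 s6=1 clk=1 s8=0 s3=0
t7.Δ0 s7=1 s4=1 s5=1 s1=1 s2=1 s0=1 s6=1 clk=1 s8=0 s3=0
t7.Δ1 s7=1 s4=1 s5=1 s1=1 s2=1 s0=1 s6=1 clk=0 s8=0 s3=0
t8.Δ0 s7=1 s4=1 s5=1 s1=1 s2=1 s0=1 s6=1 clk=0 s8=0 s3=0
t8.Δ1 s7=1 s4=1 s5=1 s1=1 s2=1 s0=1 s6=1 clk=1 s8=0 s3=0
t8.Δ2 s7=1 s4=1 s5=1 s1=1 s2=1 s0=1 s6=0 clk=1 s8=1 s3=0
t8.Δ3 s7=1 s4=1 s5=1 s1=0 s2=1 s0=1 s6=0 clk=1 s8=1 s3=1
t8.Δ4 s7=1 s4=0 s5=1 s1=0 s2=1 s0=0 s6=0 clk=1 s8=1 s3=1
t9.Δ0 s7=1 s4=0 s5=1 s1=0 s2=1 s0=0 s6=0 clk=1 s8=1 s3=1
t9.Δ1 s7=1 s4=0 s5=1 s1=0 s2=1 s0=0 s6=0 clk=0 s8=1 s3=1
t10.Δ0 s7=1 s4=0 s5=1 s1=0 s2=1 s0=0 s6=0 clk=0 s8=1 s3=1
t10.Δ1 s7=1 s4=0 s5=1 s1=0 s2=1 s0=0 s6=0 clk=1 s8=1 s3=1
t10.Δ2 s7=1 s4=0 s5=1 s1=0 s2=1 s0=0 s6=1 clk=1 s8=0 s3=1
t10.Δ3 s7=1 s4=0 s5=1 s1=0 s2=1 s0=0 s6=1 clk=1 s8=0 s3=0
t10.Δ4 s7=1 s4=1 s5=1 s1=0 s2=1 s0=0 s6=1 clk=1 s8=0 s3=0
t10.Δ5 s7=1 s4=1 s5=1 s1=1 s2=1 s0=0 s6=1 clk=1 s8=0 s3=0
t10.Δ6 s7=1 s4=1 s5=1 s1=1 s2=1 s0=1 s6=1 clk=1 s8=0 s3=0
t11.Δ0 s7=1 s4=1 s5=1 s1=1 s2=1 s0=1 s6=1 clk=1 s8=0 s3=0
t11.Δ1 s7=1 s4=1 s5=1 s1=1 s2=1 s0=1 s6=1 clk=0 s8=0 s3=0
t12.Δ0 s7=1 s4=1 s5=1 s1=1 s2=1 s0=1 s6=1 clk=0 s8=0 s3=0
t12.Δ1 s7=1 s4=1 s5=1 s1=1 s2=1 s0=1 s6=1 clk=1 s8=0 s3=0
t12.Δ2 s7=1 s4=1 s5=1 s1=1 s2=1 s0=1 s6=0 clk=1 s8=1 s3=0
t12.Δ3 s7=1 s4=1 s5=1 s1=0 s2=1 s0=1 s6=0 clk=1 s8=1 s3=1
t12.Δ4 s7=1 s4=0 s5=1 s1=0 s2=1 s0=0 s6=0 clk=1 s8=1 s3=1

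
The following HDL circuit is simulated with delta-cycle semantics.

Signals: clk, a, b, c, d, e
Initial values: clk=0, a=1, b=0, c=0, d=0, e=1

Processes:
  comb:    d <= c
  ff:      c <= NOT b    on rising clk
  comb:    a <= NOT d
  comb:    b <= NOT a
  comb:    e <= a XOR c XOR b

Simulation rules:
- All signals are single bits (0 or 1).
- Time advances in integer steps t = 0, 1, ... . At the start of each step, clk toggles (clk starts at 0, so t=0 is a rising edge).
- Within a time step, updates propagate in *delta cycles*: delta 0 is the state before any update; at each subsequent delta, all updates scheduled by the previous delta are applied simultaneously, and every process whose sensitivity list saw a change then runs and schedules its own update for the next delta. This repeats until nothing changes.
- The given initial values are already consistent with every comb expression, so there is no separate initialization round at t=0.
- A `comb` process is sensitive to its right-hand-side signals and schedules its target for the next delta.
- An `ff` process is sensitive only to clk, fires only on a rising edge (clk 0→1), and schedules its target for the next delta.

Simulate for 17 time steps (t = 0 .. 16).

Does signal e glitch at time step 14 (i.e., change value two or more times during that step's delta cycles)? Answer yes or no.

yes

[bits: b,c,a,e,clk,d]
t=0: Δ0=001100 Δ1=001110 Δ2=011110 Δ3=011011 Δ4=010011 Δ5=110111 Δ6=110011 | 6Δ
t=1: Δ0=110011 Δ1=110001 | 1Δ
t=2: Δ0=110001 Δ1=110011 Δ2=100011 Δ3=100110 Δ4=101110 Δ5=001010 Δ6=001110 | 6Δ
t=3: Δ0=001110 Δ1=001100 | 1Δ
t=4: Δ0=001100 Δ1=001110 Δ2=011110 Δ3=011011 Δ4=010011 Δ5=110111 Δ6=110011 | 6Δ
t=5: Δ0=110011 Δ1=110001 | 1Δ
t=6: Δ0=110001 Δ1=110011 Δ2=100011 Δ3=100110 Δ4=101110 Δ5=001010 Δ6=001110 | 6Δ
t=7: Δ0=001110 Δ1=001100 | 1Δ
t=8: Δ0=001100 Δ1=001110 Δ2=011110 Δ3=011011 Δ4=010011 Δ5=110111 Δ6=110011 | 6Δ
t=9: Δ0=110011 Δ1=110001 | 1Δ
t=10: Δ0=110001 Δ1=110011 Δ2=100011 Δ3=100110 Δ4=101110 Δ5=001010 Δ6=001110 | 6Δ
t=11: Δ0=001110 Δ1=001100 | 1Δ
t=12: Δ0=001100 Δ1=001110 Δ2=011110 Δ3=011011 Δ4=010011 Δ5=110111 Δ6=110011 | 6Δ
t=13: Δ0=110011 Δ1=110001 | 1Δ
t=14: Δ0=110001 Δ1=110011 Δ2=100011 Δ3=100110 Δ4=101110 Δ5=001010 Δ6=001110 | 6Δ
t=15: Δ0=001110 Δ1=001100 | 1Δ
t=16: Δ0=001100 Δ1=001110 Δ2=011110 Δ3=011011 Δ4=010011 Δ5=110111 Δ6=110011 | 6Δ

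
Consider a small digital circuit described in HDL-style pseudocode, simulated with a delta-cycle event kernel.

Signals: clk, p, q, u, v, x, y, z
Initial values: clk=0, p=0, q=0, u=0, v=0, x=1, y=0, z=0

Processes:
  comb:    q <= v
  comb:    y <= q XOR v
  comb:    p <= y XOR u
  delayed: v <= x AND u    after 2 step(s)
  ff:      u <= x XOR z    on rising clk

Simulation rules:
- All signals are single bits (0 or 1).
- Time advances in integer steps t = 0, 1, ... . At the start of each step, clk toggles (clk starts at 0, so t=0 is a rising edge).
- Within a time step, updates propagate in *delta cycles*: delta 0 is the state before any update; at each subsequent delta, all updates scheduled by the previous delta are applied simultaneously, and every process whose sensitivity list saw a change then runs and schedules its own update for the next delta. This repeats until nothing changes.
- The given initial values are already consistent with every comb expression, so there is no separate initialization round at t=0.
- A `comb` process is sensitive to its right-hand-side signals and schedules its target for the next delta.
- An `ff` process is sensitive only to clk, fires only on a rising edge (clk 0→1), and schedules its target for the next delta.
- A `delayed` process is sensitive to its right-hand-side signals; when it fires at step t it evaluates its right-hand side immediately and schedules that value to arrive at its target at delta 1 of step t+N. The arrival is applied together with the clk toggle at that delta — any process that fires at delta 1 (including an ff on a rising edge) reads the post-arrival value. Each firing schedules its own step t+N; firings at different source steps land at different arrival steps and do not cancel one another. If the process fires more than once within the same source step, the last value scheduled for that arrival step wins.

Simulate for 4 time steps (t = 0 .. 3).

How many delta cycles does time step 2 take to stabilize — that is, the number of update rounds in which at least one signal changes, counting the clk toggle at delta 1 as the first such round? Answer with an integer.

4

t0.Δ0 q=0 v=0 u=0 z=0 p=0 y=0 x=1 clk=0
t0.Δ1 q=0 v=0 u=0 z=0 p=0 y=0 x=1 clk=1
t0.Δ2 q=0 v=0 u=1 z=0 p=0 y=0 x=1 clk=1
t0.Δ3 q=0 v=0 u=1 z=0 p=1 y=0 x=1 clk=1
t1.Δ0 q=0 v=0 u=1 z=0 p=1 y=0 x=1 clk=1
t1.Δ1 q=0 v=0 u=1 z=0 p=1 y=0 x=1 clk=0
t2.Δ0 q=0 v=0 u=1 z=0 p=1 y=0 x=1 clk=0
t2.Δ1 q=0 v=1 u=1 z=0 p=1 y=0 x=1 clk=1
t2.Δ2 q=1 v=1 u=1 z=0 p=1 y=1 x=1 clk=1
t2.Δ3 q=1 v=1 u=1 z=0 p=0 y=0 x=1 clk=1
t2.Δ4 q=1 v=1 u=1 z=0 p=1 y=0 x=1 clk=1
t3.Δ0 q=1 v=1 u=1 z=0 p=1 y=0 x=1 clk=1
t3.Δ1 q=1 v=1 u=1 z=0 p=1 y=0 x=1 clk=0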